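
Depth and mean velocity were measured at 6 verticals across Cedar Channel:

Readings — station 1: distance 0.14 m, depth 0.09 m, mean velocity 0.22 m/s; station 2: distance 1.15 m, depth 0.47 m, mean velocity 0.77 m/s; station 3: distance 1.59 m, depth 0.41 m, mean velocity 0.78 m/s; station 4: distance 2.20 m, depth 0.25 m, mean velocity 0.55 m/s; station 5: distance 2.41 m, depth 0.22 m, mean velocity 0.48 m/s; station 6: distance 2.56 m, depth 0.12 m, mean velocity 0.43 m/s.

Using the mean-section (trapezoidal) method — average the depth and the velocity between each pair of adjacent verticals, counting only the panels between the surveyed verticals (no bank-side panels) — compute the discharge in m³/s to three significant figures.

Panel 1-2: Δb = 1.01 m, d̄ = (0.09+0.47)/2 = 0.28, v̄ = (0.22+0.77)/2 = 0.495 → q = 1.01×0.28×0.495 = 0.1400 m³/s
Panel 2-3: Δb = 0.44 m, d̄ = (0.47+0.41)/2 = 0.44, v̄ = (0.77+0.78)/2 = 0.775 → q = 0.44×0.44×0.775 = 0.1500 m³/s
Panel 3-4: Δb = 0.61 m, d̄ = (0.41+0.25)/2 = 0.33, v̄ = (0.78+0.55)/2 = 0.665 → q = 0.61×0.33×0.665 = 0.1339 m³/s
Panel 4-5: Δb = 0.21 m, d̄ = (0.25+0.22)/2 = 0.235, v̄ = (0.55+0.48)/2 = 0.515 → q = 0.21×0.235×0.515 = 0.02542 m³/s
Panel 5-6: Δb = 0.15 m, d̄ = (0.22+0.12)/2 = 0.17, v̄ = (0.48+0.43)/2 = 0.455 → q = 0.15×0.17×0.455 = 0.01160 m³/s
Q = Σ q = 0.4609 m³/s

0.461 m³/s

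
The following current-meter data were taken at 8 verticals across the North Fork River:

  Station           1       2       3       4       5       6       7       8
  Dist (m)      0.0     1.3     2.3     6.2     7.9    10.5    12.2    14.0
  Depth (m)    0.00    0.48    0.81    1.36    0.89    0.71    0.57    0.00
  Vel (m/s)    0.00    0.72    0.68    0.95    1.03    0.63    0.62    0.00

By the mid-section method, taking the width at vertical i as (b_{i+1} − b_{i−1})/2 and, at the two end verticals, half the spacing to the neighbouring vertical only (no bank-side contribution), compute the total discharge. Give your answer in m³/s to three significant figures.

8.92 m³/s

w_2 = (2.3 − 0.0)/2 = 1.15 m; q_2 = 0.72 × 0.48 × 1.15 = 0.3974 m³/s
w_3 = (6.2 − 1.3)/2 = 2.45 m; q_3 = 0.68 × 0.81 × 2.45 = 1.349 m³/s
w_4 = (7.9 − 2.3)/2 = 2.8 m; q_4 = 0.95 × 1.36 × 2.8 = 3.618 m³/s
w_5 = (10.5 − 6.2)/2 = 2.15 m; q_5 = 1.03 × 0.89 × 2.15 = 1.971 m³/s
w_6 = (12.2 − 7.9)/2 = 2.15 m; q_6 = 0.63 × 0.71 × 2.15 = 0.9617 m³/s
w_7 = (14.0 − 10.5)/2 = 1.75 m; q_7 = 0.62 × 0.57 × 1.75 = 0.6185 m³/s
Stations 1, 8 contribute zero (depth or velocity is 0).
Q = Σ qᵢ = 8.916 m³/s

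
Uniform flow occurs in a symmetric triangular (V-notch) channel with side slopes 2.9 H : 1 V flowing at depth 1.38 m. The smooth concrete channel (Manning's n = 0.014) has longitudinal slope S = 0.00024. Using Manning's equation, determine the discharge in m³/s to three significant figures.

4.60 m³/s

A = z·y² = 2.9×1.38² = 5.523 m²
P = 2y√(1+z²) = 2×1.38×√(1+2.9²) = 8.466 m
R = A/P = 5.523/8.466 = 0.6523 m
Q = (1/n)·A·R^(2/3)·S^(1/2) = (1/0.014) × 5.523 × 0.6523^(2/3) × 0.00024^(1/2) = 4.597 m³/s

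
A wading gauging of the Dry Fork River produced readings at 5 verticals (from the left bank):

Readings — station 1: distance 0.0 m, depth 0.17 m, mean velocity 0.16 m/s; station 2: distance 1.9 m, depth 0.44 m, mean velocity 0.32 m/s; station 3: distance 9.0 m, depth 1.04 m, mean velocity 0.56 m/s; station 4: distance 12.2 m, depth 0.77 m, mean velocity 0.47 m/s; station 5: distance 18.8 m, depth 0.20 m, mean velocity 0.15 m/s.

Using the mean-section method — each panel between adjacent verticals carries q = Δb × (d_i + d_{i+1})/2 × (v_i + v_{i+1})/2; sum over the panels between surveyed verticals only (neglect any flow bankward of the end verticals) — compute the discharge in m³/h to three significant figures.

17800 m³/h

Panel 1-2: Δb = 1.9 m, d̄ = (0.17+0.44)/2 = 0.305, v̄ = (0.16+0.32)/2 = 0.24 → q = 1.9×0.305×0.24 = 0.1391 m³/s
Panel 2-3: Δb = 7.1 m, d̄ = (0.44+1.04)/2 = 0.74, v̄ = (0.32+0.56)/2 = 0.44 → q = 7.1×0.74×0.44 = 2.312 m³/s
Panel 3-4: Δb = 3.2 m, d̄ = (1.04+0.77)/2 = 0.905, v̄ = (0.56+0.47)/2 = 0.515 → q = 3.2×0.905×0.515 = 1.491 m³/s
Panel 4-5: Δb = 6.6 m, d̄ = (0.77+0.20)/2 = 0.485, v̄ = (0.47+0.15)/2 = 0.31 → q = 6.6×0.485×0.31 = 0.9923 m³/s
Q = Σ q = 4.935 m³/s
= 4.935 × 3600 = 17760 m³/h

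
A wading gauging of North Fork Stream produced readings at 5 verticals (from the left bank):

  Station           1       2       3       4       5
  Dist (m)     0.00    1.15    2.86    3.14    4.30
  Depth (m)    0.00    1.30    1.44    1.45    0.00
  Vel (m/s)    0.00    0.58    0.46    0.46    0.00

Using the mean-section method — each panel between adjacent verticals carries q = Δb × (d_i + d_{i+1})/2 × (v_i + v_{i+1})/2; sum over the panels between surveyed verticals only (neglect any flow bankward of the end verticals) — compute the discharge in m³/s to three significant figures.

Panel 1-2: Δb = 1.15 m, d̄ = (0.00+1.30)/2 = 0.65, v̄ = (0.00+0.58)/2 = 0.29 → q = 1.15×0.65×0.29 = 0.2168 m³/s
Panel 2-3: Δb = 1.71 m, d̄ = (1.30+1.44)/2 = 1.37, v̄ = (0.58+0.46)/2 = 0.52 → q = 1.71×1.37×0.52 = 1.218 m³/s
Panel 3-4: Δb = 0.28 m, d̄ = (1.44+1.45)/2 = 1.445, v̄ = (0.46+0.46)/2 = 0.46 → q = 0.28×1.445×0.46 = 0.1861 m³/s
Panel 4-5: Δb = 1.16 m, d̄ = (1.45+0.00)/2 = 0.725, v̄ = (0.46+0.00)/2 = 0.23 → q = 1.16×0.725×0.23 = 0.1934 m³/s
Q = Σ q = 1.815 m³/s

1.81 m³/s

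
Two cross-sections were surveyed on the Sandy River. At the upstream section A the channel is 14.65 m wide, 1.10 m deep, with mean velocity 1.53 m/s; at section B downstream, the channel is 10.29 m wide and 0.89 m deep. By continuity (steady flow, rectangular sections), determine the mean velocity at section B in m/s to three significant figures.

Q = A₁V₁ = (14.65×1.10) × 1.53 = 24.66 m³/s
A₂ = 10.29 × 0.89 = 9.158 m²
V₂ = Q/A₂ = 24.66/9.158 = 2.692 m/s

2.69 m/s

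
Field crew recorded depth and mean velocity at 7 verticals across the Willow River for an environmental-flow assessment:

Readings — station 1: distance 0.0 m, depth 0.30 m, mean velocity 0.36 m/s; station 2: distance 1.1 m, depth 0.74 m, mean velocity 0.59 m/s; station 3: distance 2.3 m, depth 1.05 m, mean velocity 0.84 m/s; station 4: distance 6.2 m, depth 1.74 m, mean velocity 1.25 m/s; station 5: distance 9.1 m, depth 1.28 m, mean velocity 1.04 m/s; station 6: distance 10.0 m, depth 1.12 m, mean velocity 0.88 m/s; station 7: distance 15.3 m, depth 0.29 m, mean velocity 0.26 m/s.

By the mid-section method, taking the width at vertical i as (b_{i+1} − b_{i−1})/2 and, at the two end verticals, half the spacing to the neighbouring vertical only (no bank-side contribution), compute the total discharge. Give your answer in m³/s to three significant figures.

16.0 m³/s

w_1 = (1.1 − 0.0)/2 = 0.55 m; q_1 = 0.36 × 0.30 × 0.55 = 0.05940 m³/s
w_2 = (2.3 − 0.0)/2 = 1.15 m; q_2 = 0.59 × 0.74 × 1.15 = 0.5021 m³/s
w_3 = (6.2 − 1.1)/2 = 2.55 m; q_3 = 0.84 × 1.05 × 2.55 = 2.249 m³/s
w_4 = (9.1 − 2.3)/2 = 3.4 m; q_4 = 1.25 × 1.74 × 3.4 = 7.395 m³/s
w_5 = (10.0 − 6.2)/2 = 1.9 m; q_5 = 1.04 × 1.28 × 1.9 = 2.529 m³/s
w_6 = (15.3 − 9.1)/2 = 3.1 m; q_6 = 0.88 × 1.12 × 3.1 = 3.055 m³/s
w_7 = (15.3 − 10.0)/2 = 2.65 m; q_7 = 0.26 × 0.29 × 2.65 = 0.1998 m³/s
Q = Σ qᵢ = 15.99 m³/s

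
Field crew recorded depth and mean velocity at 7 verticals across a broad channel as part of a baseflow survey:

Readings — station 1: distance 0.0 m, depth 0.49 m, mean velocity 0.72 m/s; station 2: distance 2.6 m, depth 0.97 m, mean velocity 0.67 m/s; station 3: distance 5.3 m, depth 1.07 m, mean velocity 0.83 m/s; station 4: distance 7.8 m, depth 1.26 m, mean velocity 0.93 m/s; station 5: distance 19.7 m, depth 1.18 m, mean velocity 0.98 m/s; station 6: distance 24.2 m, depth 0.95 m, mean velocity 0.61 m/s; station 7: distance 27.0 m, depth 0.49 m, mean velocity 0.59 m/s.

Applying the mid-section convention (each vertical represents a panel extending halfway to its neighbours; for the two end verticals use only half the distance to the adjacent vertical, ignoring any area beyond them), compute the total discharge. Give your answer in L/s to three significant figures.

24900 L/s

w_1 = (2.6 − 0.0)/2 = 1.3 m; q_1 = 0.72 × 0.49 × 1.3 = 0.4586 m³/s
w_2 = (5.3 − 0.0)/2 = 2.65 m; q_2 = 0.67 × 0.97 × 2.65 = 1.722 m³/s
w_3 = (7.8 − 2.6)/2 = 2.6 m; q_3 = 0.83 × 1.07 × 2.6 = 2.309 m³/s
w_4 = (19.7 − 5.3)/2 = 7.2 m; q_4 = 0.93 × 1.26 × 7.2 = 8.437 m³/s
w_5 = (24.2 − 7.8)/2 = 8.2 m; q_5 = 0.98 × 1.18 × 8.2 = 9.482 m³/s
w_6 = (27.0 − 19.7)/2 = 3.65 m; q_6 = 0.61 × 0.95 × 3.65 = 2.115 m³/s
w_7 = (27.0 − 24.2)/2 = 1.4 m; q_7 = 0.59 × 0.49 × 1.4 = 0.4047 m³/s
Q = Σ qᵢ = 24.93 m³/s
= 24.93 × 1000 = 24930 L/s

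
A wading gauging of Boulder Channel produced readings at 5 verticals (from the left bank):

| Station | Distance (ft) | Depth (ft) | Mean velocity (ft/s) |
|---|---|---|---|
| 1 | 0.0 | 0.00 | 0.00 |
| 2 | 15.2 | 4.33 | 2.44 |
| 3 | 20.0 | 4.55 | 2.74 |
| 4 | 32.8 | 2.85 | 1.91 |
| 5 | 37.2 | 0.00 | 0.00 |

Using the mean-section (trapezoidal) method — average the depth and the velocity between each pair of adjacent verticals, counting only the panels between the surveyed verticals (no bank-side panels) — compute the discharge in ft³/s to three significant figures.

211 ft³/s

Panel 1-2: Δb = 15.2 ft, d̄ = (0.00+4.33)/2 = 2.165, v̄ = (0.00+2.44)/2 = 1.22 → q = 15.2×2.165×1.22 = 40.15 ft³/s
Panel 2-3: Δb = 4.8 ft, d̄ = (4.33+4.55)/2 = 4.44, v̄ = (2.44+2.74)/2 = 2.59 → q = 4.8×4.44×2.59 = 55.20 ft³/s
Panel 3-4: Δb = 12.8 ft, d̄ = (4.55+2.85)/2 = 3.7, v̄ = (2.74+1.91)/2 = 2.325 → q = 12.8×3.7×2.325 = 110.1 ft³/s
Panel 4-5: Δb = 4.4 ft, d̄ = (2.85+0.00)/2 = 1.425, v̄ = (1.91+0.00)/2 = 0.955 → q = 4.4×1.425×0.955 = 5.988 ft³/s
Q = Σ q = 211.4 ft³/s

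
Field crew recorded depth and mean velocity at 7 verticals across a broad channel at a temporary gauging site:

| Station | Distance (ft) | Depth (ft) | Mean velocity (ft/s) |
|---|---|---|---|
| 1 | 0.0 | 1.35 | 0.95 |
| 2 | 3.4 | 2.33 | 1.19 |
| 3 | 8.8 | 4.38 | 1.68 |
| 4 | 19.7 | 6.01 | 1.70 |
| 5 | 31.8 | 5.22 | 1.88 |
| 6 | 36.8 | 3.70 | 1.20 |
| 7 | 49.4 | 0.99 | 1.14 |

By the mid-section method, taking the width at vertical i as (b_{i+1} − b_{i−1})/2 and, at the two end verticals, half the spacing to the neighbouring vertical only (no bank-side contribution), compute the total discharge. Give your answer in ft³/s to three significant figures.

w_1 = (3.4 − 0.0)/2 = 1.7 ft; q_1 = 0.95 × 1.35 × 1.7 = 2.180 ft³/s
w_2 = (8.8 − 0.0)/2 = 4.4 ft; q_2 = 1.19 × 2.33 × 4.4 = 12.20 ft³/s
w_3 = (19.7 − 3.4)/2 = 8.15 ft; q_3 = 1.68 × 4.38 × 8.15 = 59.97 ft³/s
w_4 = (31.8 − 8.8)/2 = 11.5 ft; q_4 = 1.70 × 6.01 × 11.5 = 117.5 ft³/s
w_5 = (36.8 − 19.7)/2 = 8.55 ft; q_5 = 1.88 × 5.22 × 8.55 = 83.91 ft³/s
w_6 = (49.4 − 31.8)/2 = 8.8 ft; q_6 = 1.20 × 3.70 × 8.8 = 39.07 ft³/s
w_7 = (49.4 − 36.8)/2 = 6.3 ft; q_7 = 1.14 × 0.99 × 6.3 = 7.110 ft³/s
Q = Σ qᵢ = 321.9 ft³/s

322 ft³/s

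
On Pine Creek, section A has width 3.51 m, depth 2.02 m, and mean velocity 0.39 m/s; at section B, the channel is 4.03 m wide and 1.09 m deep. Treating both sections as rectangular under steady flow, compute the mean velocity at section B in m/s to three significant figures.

Q = A₁V₁ = (3.51×2.02) × 0.39 = 2.765 m³/s
A₂ = 4.03 × 1.09 = 4.393 m²
V₂ = Q/A₂ = 2.765/4.393 = 0.6295 m/s

0.629 m/s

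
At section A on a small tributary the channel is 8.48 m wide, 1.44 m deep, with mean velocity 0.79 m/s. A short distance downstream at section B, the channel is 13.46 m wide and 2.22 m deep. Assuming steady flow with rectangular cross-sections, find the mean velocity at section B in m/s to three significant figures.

0.323 m/s

Q = A₁V₁ = (8.48×1.44) × 0.79 = 9.647 m³/s
A₂ = 13.46 × 2.22 = 29.88 m²
V₂ = Q/A₂ = 9.647/29.88 = 0.3228 m/s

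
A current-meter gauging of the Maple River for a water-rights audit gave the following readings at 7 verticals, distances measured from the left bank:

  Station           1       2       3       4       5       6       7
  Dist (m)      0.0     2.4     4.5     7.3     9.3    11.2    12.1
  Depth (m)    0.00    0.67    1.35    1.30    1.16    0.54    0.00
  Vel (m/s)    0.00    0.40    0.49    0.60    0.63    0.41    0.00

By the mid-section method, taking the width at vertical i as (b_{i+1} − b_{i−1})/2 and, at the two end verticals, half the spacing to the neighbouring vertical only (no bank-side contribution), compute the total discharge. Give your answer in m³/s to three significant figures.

w_2 = (4.5 − 0.0)/2 = 2.25 m; q_2 = 0.40 × 0.67 × 2.25 = 0.6030 m³/s
w_3 = (7.3 − 2.4)/2 = 2.45 m; q_3 = 0.49 × 1.35 × 2.45 = 1.621 m³/s
w_4 = (9.3 − 4.5)/2 = 2.4 m; q_4 = 0.60 × 1.30 × 2.4 = 1.872 m³/s
w_5 = (11.2 − 7.3)/2 = 1.95 m; q_5 = 0.63 × 1.16 × 1.95 = 1.425 m³/s
w_6 = (12.1 − 9.3)/2 = 1.4 m; q_6 = 0.41 × 0.54 × 1.4 = 0.3100 m³/s
Stations 1, 7 contribute zero (depth or velocity is 0).
Q = Σ qᵢ = 5.831 m³/s

5.83 m³/s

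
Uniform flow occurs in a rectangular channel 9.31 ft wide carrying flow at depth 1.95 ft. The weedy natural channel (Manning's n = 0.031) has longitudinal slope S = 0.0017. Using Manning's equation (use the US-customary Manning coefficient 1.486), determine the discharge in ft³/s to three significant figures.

44.4 ft³/s

A = b·y = 9.31 × 1.95 = 18.15 ft²
P = b + 2y = 9.31 + 2×1.95 = 13.21 ft
R = A/P = 18.15/13.21 = 1.374 ft
Q = (1.486/n)·A·R^(2/3)·S^(1/2) = (1.486/0.031) × 18.15 × 1.374^(2/3) × 0.0017^(1/2) = 44.35 ft³/s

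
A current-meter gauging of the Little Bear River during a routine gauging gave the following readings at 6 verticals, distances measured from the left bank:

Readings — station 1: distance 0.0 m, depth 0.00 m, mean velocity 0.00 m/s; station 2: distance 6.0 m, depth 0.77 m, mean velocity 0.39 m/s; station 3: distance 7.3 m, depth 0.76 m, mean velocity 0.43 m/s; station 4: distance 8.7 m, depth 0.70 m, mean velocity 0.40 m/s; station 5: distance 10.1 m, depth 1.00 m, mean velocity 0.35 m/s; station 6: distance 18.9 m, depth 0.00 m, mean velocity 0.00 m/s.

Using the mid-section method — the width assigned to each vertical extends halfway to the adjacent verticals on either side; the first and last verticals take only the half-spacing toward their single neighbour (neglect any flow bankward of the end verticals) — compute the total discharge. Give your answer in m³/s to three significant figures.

3.71 m³/s

w_2 = (7.3 − 0.0)/2 = 3.65 m; q_2 = 0.39 × 0.77 × 3.65 = 1.096 m³/s
w_3 = (8.7 − 6.0)/2 = 1.35 m; q_3 = 0.43 × 0.76 × 1.35 = 0.4412 m³/s
w_4 = (10.1 − 7.3)/2 = 1.4 m; q_4 = 0.40 × 0.70 × 1.4 = 0.3920 m³/s
w_5 = (18.9 − 8.7)/2 = 5.1 m; q_5 = 0.35 × 1.00 × 5.1 = 1.785 m³/s
Stations 1, 6 contribute zero (depth or velocity is 0).
Q = Σ qᵢ = 3.714 m³/s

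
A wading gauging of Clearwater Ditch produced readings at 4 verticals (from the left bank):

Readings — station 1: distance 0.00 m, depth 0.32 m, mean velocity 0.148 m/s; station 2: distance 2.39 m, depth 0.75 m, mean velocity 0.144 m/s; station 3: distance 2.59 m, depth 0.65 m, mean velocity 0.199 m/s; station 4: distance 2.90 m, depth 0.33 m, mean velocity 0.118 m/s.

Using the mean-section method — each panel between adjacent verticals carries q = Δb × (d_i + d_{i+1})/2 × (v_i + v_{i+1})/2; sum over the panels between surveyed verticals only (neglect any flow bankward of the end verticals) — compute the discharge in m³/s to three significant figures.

0.235 m³/s

Panel 1-2: Δb = 2.39 m, d̄ = (0.32+0.75)/2 = 0.535, v̄ = (0.148+0.144)/2 = 0.146 → q = 2.39×0.535×0.146 = 0.1867 m³/s
Panel 2-3: Δb = 0.2 m, d̄ = (0.75+0.65)/2 = 0.7, v̄ = (0.144+0.199)/2 = 0.1715 → q = 0.2×0.7×0.1715 = 0.02401 m³/s
Panel 3-4: Δb = 0.31 m, d̄ = (0.65+0.33)/2 = 0.49, v̄ = (0.199+0.118)/2 = 0.1585 → q = 0.31×0.49×0.1585 = 0.02408 m³/s
Q = Σ q = 0.2348 m³/s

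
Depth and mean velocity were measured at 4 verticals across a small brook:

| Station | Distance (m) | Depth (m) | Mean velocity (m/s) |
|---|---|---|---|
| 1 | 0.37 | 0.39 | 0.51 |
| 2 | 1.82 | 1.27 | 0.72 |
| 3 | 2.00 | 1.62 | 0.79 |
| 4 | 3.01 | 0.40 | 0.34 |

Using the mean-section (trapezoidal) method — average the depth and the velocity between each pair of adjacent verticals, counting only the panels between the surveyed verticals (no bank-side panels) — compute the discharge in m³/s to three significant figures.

Panel 1-2: Δb = 1.45 m, d̄ = (0.39+1.27)/2 = 0.83, v̄ = (0.51+0.72)/2 = 0.615 → q = 1.45×0.83×0.615 = 0.7402 m³/s
Panel 2-3: Δb = 0.18 m, d̄ = (1.27+1.62)/2 = 1.445, v̄ = (0.72+0.79)/2 = 0.755 → q = 0.18×1.445×0.755 = 0.1964 m³/s
Panel 3-4: Δb = 1.01 m, d̄ = (1.62+0.40)/2 = 1.01, v̄ = (0.79+0.34)/2 = 0.565 → q = 1.01×1.01×0.565 = 0.5764 m³/s
Q = Σ q = 1.513 m³/s

1.51 m³/s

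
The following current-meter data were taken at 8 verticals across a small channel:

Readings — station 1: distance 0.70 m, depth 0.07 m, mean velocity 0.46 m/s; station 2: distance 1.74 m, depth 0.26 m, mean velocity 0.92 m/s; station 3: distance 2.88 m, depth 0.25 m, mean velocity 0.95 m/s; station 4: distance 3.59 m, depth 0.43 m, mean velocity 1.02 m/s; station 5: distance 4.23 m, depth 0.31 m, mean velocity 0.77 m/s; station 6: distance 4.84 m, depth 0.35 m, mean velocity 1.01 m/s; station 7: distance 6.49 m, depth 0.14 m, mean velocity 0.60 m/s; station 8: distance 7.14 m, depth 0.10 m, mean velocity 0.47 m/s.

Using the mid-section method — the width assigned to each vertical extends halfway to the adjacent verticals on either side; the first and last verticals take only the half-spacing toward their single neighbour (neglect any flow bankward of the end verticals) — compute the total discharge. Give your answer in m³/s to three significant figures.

1.45 m³/s

w_1 = (1.74 − 0.70)/2 = 0.52 m; q_1 = 0.46 × 0.07 × 0.52 = 0.01674 m³/s
w_2 = (2.88 − 0.70)/2 = 1.09 m; q_2 = 0.92 × 0.26 × 1.09 = 0.2607 m³/s
w_3 = (3.59 − 1.74)/2 = 0.925 m; q_3 = 0.95 × 0.25 × 0.925 = 0.2197 m³/s
w_4 = (4.23 − 2.88)/2 = 0.675 m; q_4 = 1.02 × 0.43 × 0.675 = 0.2961 m³/s
w_5 = (4.84 − 3.59)/2 = 0.625 m; q_5 = 0.77 × 0.31 × 0.625 = 0.1492 m³/s
w_6 = (6.49 − 4.23)/2 = 1.13 m; q_6 = 1.01 × 0.35 × 1.13 = 0.3995 m³/s
w_7 = (7.14 − 4.84)/2 = 1.15 m; q_7 = 0.60 × 0.14 × 1.15 = 0.09660 m³/s
w_8 = (7.14 − 6.49)/2 = 0.325 m; q_8 = 0.47 × 0.10 × 0.325 = 0.01528 m³/s
Q = Σ qᵢ = 1.454 m³/s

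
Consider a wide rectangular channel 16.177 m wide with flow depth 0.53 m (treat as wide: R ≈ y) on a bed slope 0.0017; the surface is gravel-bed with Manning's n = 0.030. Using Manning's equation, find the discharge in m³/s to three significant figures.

A = b·y = 16.177 × 0.53 = 8.574 m²
Wide channel: R ≈ y = 0.53 m
Q = (1/n)·A·R^(2/3)·S^(1/2) = (1/0.030) × 8.574 × 0.5300^(2/3) × 0.0017^(1/2) = 7.717 m³/s

7.72 m³/s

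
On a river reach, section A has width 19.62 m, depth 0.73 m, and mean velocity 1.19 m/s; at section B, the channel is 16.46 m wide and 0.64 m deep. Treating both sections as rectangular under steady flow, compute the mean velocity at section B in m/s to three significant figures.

1.62 m/s

Q = A₁V₁ = (19.62×0.73) × 1.19 = 17.04 m³/s
A₂ = 16.46 × 0.64 = 10.53 m²
V₂ = Q/A₂ = 17.04/10.53 = 1.618 m/s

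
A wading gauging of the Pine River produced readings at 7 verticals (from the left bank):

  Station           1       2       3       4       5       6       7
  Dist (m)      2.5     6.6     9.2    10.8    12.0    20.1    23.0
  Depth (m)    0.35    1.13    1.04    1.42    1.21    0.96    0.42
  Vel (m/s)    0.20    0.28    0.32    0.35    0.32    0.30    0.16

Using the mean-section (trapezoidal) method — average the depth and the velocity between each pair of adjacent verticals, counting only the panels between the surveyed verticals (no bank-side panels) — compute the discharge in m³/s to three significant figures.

Panel 1-2: Δb = 4.1 m, d̄ = (0.35+1.13)/2 = 0.74, v̄ = (0.20+0.28)/2 = 0.24 → q = 4.1×0.74×0.24 = 0.7282 m³/s
Panel 2-3: Δb = 2.6 m, d̄ = (1.13+1.04)/2 = 1.085, v̄ = (0.28+0.32)/2 = 0.3 → q = 2.6×1.085×0.3 = 0.8463 m³/s
Panel 3-4: Δb = 1.6 m, d̄ = (1.04+1.42)/2 = 1.23, v̄ = (0.32+0.35)/2 = 0.335 → q = 1.6×1.23×0.335 = 0.6593 m³/s
Panel 4-5: Δb = 1.2 m, d̄ = (1.42+1.21)/2 = 1.315, v̄ = (0.35+0.32)/2 = 0.335 → q = 1.2×1.315×0.335 = 0.5286 m³/s
Panel 5-6: Δb = 8.1 m, d̄ = (1.21+0.96)/2 = 1.085, v̄ = (0.32+0.30)/2 = 0.31 → q = 8.1×1.085×0.31 = 2.724 m³/s
Panel 6-7: Δb = 2.9 m, d̄ = (0.96+0.42)/2 = 0.69, v̄ = (0.30+0.16)/2 = 0.23 → q = 2.9×0.69×0.23 = 0.4602 m³/s
Q = Σ q = 5.947 m³/s

5.95 m³/s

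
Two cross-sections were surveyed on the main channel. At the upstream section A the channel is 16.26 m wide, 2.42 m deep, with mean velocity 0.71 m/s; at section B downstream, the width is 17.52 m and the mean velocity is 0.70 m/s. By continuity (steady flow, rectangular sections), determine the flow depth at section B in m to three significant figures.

2.28 m

Q = A₁V₁ = (16.26×2.42) × 0.71 = 27.94 m³/s
d₂ = Q/(b₂ V₂) = 27.94/(17.52×0.70) = 2.278 m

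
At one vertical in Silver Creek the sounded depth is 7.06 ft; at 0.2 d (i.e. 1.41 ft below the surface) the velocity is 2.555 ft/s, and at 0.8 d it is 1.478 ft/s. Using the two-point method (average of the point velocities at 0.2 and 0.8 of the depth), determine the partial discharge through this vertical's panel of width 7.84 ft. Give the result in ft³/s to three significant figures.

112 ft³/s

v̄ = (2.555 + 1.478) / 2 = 2.017 ft/s
q = v̄ × d × w = 2.017 × 7.06 × 7.84 = 111.6 ft³/s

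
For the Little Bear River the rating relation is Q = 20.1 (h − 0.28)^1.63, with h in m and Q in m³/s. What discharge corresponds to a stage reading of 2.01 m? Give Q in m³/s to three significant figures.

49.1 m³/s

Q = 20.1 × (2.01 − 0.28)^1.63 = 20.1 × 1.73^1.63 = 49.11 m³/s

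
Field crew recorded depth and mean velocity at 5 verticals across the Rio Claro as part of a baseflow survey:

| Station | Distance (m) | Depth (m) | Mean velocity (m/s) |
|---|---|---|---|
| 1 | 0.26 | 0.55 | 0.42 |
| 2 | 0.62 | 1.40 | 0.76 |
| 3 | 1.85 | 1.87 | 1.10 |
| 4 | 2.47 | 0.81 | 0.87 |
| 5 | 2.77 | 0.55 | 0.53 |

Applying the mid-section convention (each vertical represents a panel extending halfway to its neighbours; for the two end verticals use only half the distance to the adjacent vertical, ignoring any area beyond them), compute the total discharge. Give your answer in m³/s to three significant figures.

3.16 m³/s

w_1 = (0.62 − 0.26)/2 = 0.18 m; q_1 = 0.42 × 0.55 × 0.18 = 0.04158 m³/s
w_2 = (1.85 − 0.26)/2 = 0.795 m; q_2 = 0.76 × 1.40 × 0.795 = 0.8459 m³/s
w_3 = (2.47 − 0.62)/2 = 0.925 m; q_3 = 1.10 × 1.87 × 0.925 = 1.903 m³/s
w_4 = (2.77 − 1.85)/2 = 0.46 m; q_4 = 0.87 × 0.81 × 0.46 = 0.3242 m³/s
w_5 = (2.77 − 2.47)/2 = 0.15 m; q_5 = 0.53 × 0.55 × 0.15 = 0.04373 m³/s
Q = Σ qᵢ = 3.158 m³/s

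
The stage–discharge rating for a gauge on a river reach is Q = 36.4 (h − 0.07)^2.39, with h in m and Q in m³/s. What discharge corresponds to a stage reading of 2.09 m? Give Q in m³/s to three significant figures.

195 m³/s

Q = 36.4 × (2.09 − 0.07)^2.39 = 36.4 × 2.02^2.39 = 195.4 m³/s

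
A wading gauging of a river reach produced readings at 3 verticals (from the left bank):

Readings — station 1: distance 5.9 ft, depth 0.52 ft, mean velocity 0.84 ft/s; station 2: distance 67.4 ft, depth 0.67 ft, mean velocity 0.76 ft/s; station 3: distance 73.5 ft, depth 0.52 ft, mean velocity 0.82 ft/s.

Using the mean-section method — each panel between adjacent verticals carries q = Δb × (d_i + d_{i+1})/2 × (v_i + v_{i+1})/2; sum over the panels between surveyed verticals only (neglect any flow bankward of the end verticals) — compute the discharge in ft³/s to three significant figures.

Panel 1-2: Δb = 61.5 ft, d̄ = (0.52+0.67)/2 = 0.595, v̄ = (0.84+0.76)/2 = 0.8 → q = 61.5×0.595×0.8 = 29.27 ft³/s
Panel 2-3: Δb = 6.1 ft, d̄ = (0.67+0.52)/2 = 0.595, v̄ = (0.76+0.82)/2 = 0.79 → q = 6.1×0.595×0.79 = 2.867 ft³/s
Q = Σ q = 32.14 ft³/s

32.1 ft³/s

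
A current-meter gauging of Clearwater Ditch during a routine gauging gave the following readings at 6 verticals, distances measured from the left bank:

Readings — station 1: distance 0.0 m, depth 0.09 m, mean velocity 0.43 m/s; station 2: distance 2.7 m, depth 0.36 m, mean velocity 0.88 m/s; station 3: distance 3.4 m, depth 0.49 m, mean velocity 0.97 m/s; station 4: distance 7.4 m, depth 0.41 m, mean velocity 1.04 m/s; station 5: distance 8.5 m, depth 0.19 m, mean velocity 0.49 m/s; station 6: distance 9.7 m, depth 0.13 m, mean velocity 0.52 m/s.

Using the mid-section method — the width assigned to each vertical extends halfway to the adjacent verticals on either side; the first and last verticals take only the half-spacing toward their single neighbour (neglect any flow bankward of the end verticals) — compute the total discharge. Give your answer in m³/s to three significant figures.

w_1 = (2.7 − 0.0)/2 = 1.35 m; q_1 = 0.43 × 0.09 × 1.35 = 0.05225 m³/s
w_2 = (3.4 − 0.0)/2 = 1.7 m; q_2 = 0.88 × 0.36 × 1.7 = 0.5386 m³/s
w_3 = (7.4 − 2.7)/2 = 2.35 m; q_3 = 0.97 × 0.49 × 2.35 = 1.117 m³/s
w_4 = (8.5 − 3.4)/2 = 2.55 m; q_4 = 1.04 × 0.41 × 2.55 = 1.087 m³/s
w_5 = (9.7 − 7.4)/2 = 1.15 m; q_5 = 0.49 × 0.19 × 1.15 = 0.1071 m³/s
w_6 = (9.7 − 8.5)/2 = 0.6 m; q_6 = 0.52 × 0.13 × 0.6 = 0.04056 m³/s
Q = Σ qᵢ = 2.943 m³/s

2.94 m³/s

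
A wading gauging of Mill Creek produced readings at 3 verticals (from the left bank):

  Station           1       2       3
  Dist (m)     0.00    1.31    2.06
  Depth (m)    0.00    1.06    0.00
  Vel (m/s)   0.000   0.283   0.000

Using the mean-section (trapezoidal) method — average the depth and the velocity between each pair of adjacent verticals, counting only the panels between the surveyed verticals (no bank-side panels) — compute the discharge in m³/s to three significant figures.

0.154 m³/s

Panel 1-2: Δb = 1.31 m, d̄ = (0.00+1.06)/2 = 0.53, v̄ = (0.000+0.283)/2 = 0.1415 → q = 1.31×0.53×0.1415 = 0.09824 m³/s
Panel 2-3: Δb = 0.75 m, d̄ = (1.06+0.00)/2 = 0.53, v̄ = (0.283+0.000)/2 = 0.1415 → q = 0.75×0.53×0.1415 = 0.05625 m³/s
Q = Σ q = 0.1545 m³/s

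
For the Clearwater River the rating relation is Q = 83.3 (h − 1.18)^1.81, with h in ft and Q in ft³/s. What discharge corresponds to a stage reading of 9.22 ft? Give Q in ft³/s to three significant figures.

Q = 83.3 × (9.22 − 1.18)^1.81 = 83.3 × 8.04^1.81 = 3624 ft³/s

3620 ft³/s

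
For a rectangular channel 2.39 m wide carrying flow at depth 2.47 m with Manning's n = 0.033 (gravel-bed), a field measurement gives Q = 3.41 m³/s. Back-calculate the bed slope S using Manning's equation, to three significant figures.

0.000485

A = b·y = 2.39 × 2.47 = 5.903 m²
P = b + 2y = 2.39 + 2×2.47 = 7.330 m
R = A/P = 5.903/7.330 = 0.8054 m
S = (Q·n / (1·A·R^(2/3)))² = (3.41×0.033 / (1×5.903×0.8656))² = 0.0004849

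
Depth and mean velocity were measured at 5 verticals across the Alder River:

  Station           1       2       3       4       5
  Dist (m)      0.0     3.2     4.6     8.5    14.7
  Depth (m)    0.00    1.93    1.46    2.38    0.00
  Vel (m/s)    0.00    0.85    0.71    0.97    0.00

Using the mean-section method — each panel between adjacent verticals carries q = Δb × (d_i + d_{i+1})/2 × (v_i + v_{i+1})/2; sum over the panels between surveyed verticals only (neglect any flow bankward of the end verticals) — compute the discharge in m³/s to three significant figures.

13.0 m³/s

Panel 1-2: Δb = 3.2 m, d̄ = (0.00+1.93)/2 = 0.965, v̄ = (0.00+0.85)/2 = 0.425 → q = 3.2×0.965×0.425 = 1.312 m³/s
Panel 2-3: Δb = 1.4 m, d̄ = (1.93+1.46)/2 = 1.695, v̄ = (0.85+0.71)/2 = 0.78 → q = 1.4×1.695×0.78 = 1.851 m³/s
Panel 3-4: Δb = 3.9 m, d̄ = (1.46+2.38)/2 = 1.92, v̄ = (0.71+0.97)/2 = 0.84 → q = 3.9×1.92×0.84 = 6.290 m³/s
Panel 4-5: Δb = 6.2 m, d̄ = (2.38+0.00)/2 = 1.19, v̄ = (0.97+0.00)/2 = 0.485 → q = 6.2×1.19×0.485 = 3.578 m³/s
Q = Σ q = 13.03 m³/s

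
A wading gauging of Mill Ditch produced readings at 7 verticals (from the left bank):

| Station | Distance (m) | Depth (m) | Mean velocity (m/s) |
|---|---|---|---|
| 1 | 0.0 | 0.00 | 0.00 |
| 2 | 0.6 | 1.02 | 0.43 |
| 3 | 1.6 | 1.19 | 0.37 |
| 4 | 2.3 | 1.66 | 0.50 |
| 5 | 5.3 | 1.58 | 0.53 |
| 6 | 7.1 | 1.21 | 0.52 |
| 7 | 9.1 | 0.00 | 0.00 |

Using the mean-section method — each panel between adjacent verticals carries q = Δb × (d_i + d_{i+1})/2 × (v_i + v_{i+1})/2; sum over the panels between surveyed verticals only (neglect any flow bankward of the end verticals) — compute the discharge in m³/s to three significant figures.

Panel 1-2: Δb = 0.6 m, d̄ = (0.00+1.02)/2 = 0.51, v̄ = (0.00+0.43)/2 = 0.215 → q = 0.6×0.51×0.215 = 0.06579 m³/s
Panel 2-3: Δb = 1 m, d̄ = (1.02+1.19)/2 = 1.105, v̄ = (0.43+0.37)/2 = 0.4 → q = 1×1.105×0.4 = 0.4420 m³/s
Panel 3-4: Δb = 0.7 m, d̄ = (1.19+1.66)/2 = 1.425, v̄ = (0.37+0.50)/2 = 0.435 → q = 0.7×1.425×0.435 = 0.4339 m³/s
Panel 4-5: Δb = 3 m, d̄ = (1.66+1.58)/2 = 1.62, v̄ = (0.50+0.53)/2 = 0.515 → q = 3×1.62×0.515 = 2.503 m³/s
Panel 5-6: Δb = 1.8 m, d̄ = (1.58+1.21)/2 = 1.395, v̄ = (0.53+0.52)/2 = 0.525 → q = 1.8×1.395×0.525 = 1.318 m³/s
Panel 6-7: Δb = 2 m, d̄ = (1.21+0.00)/2 = 0.605, v̄ = (0.52+0.00)/2 = 0.26 → q = 2×0.605×0.26 = 0.3146 m³/s
Q = Σ q = 5.077 m³/s

5.08 m³/s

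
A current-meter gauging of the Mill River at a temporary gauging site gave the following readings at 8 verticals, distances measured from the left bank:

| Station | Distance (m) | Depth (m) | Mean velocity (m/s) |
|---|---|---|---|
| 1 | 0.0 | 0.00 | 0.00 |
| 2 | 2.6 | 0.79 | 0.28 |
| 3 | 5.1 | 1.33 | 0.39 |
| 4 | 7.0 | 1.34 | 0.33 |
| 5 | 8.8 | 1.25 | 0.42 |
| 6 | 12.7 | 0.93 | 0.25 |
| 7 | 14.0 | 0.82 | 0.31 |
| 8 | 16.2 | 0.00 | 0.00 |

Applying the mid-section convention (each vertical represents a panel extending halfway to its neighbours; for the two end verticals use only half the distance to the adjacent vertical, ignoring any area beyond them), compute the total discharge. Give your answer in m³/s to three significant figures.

5.07 m³/s

w_2 = (5.1 − 0.0)/2 = 2.55 m; q_2 = 0.28 × 0.79 × 2.55 = 0.5641 m³/s
w_3 = (7.0 − 2.6)/2 = 2.2 m; q_3 = 0.39 × 1.33 × 2.2 = 1.141 m³/s
w_4 = (8.8 − 5.1)/2 = 1.85 m; q_4 = 0.33 × 1.34 × 1.85 = 0.8181 m³/s
w_5 = (12.7 − 7.0)/2 = 2.85 m; q_5 = 0.42 × 1.25 × 2.85 = 1.496 m³/s
w_6 = (14.0 − 8.8)/2 = 2.6 m; q_6 = 0.25 × 0.93 × 2.6 = 0.6045 m³/s
w_7 = (16.2 − 12.7)/2 = 1.75 m; q_7 = 0.31 × 0.82 × 1.75 = 0.4449 m³/s
Stations 1, 8 contribute zero (depth or velocity is 0).
Q = Σ qᵢ = 5.069 m³/s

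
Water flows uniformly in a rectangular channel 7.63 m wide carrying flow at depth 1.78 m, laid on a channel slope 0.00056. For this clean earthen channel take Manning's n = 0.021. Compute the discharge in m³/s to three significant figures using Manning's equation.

A = b·y = 7.63 × 1.78 = 13.58 m²
P = b + 2y = 7.63 + 2×1.78 = 11.19 m
R = A/P = 13.58/11.19 = 1.214 m
Q = (1/n)·A·R^(2/3)·S^(1/2) = (1/0.021) × 13.58 × 1.214^(2/3) × 0.00056^(1/2) = 17.41 m³/s

17.4 m³/s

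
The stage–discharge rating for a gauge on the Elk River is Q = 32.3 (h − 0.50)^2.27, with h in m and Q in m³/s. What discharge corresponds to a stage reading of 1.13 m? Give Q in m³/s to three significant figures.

Q = 32.3 × (1.13 − 0.50)^2.27 = 32.3 × 0.63^2.27 = 11.32 m³/s

11.3 m³/s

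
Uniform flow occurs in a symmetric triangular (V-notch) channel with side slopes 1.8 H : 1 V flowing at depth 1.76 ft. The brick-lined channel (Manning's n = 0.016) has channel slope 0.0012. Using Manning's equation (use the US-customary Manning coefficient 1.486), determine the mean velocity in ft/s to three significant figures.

2.70 ft/s

A = z·y² = 1.8×1.76² = 5.576 ft²
P = 2y√(1+z²) = 2×1.76×√(1+1.8²) = 7.248 ft
R = A/P = 5.576/7.248 = 0.7693 ft
Q = (1.486/n)·A·R^(2/3)·S^(1/2) = (1.486/0.016) × 5.576 × 0.7693^(2/3) × 0.0012^(1/2) = 15.06 ft³/s
V = Q/A = 15.06/5.576 = 2.701 ft/s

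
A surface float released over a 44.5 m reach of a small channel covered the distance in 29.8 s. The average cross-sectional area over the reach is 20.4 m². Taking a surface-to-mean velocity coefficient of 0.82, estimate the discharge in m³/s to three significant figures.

v_surface = L / t̄ = 44.5 / 29.8 = 1.493 m/s
v_mean = 0.82 × 1.493 = 1.224 m/s
Q = A × v_mean = 20.4 × 1.224 = 24.98 m³/s

25.0 m³/s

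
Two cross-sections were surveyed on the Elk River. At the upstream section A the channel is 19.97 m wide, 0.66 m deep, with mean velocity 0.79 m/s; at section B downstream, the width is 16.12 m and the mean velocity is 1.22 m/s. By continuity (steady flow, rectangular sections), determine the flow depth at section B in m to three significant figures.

0.529 m

Q = A₁V₁ = (19.97×0.66) × 0.79 = 10.41 m³/s
d₂ = Q/(b₂ V₂) = 10.41/(16.12×1.22) = 0.5294 m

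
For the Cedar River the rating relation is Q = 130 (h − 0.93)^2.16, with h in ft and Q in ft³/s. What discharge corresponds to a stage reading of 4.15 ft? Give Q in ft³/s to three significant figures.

1630 ft³/s

Q = 130 × (4.15 − 0.93)^2.16 = 130 × 3.22^2.16 = 1625 ft³/s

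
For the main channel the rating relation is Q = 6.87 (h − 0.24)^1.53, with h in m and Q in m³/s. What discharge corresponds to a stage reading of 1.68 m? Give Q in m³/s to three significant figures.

12.0 m³/s

Q = 6.87 × (1.68 − 0.24)^1.53 = 6.87 × 1.44^1.53 = 12.00 m³/s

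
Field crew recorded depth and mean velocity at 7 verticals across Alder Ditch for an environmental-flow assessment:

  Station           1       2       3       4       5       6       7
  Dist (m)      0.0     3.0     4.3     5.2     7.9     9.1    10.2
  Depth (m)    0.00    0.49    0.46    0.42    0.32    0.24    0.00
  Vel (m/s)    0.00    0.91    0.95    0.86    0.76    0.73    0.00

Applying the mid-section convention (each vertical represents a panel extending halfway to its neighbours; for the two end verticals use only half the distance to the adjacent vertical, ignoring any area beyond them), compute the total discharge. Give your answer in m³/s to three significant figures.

2.77 m³/s

w_2 = (4.3 − 0.0)/2 = 2.15 m; q_2 = 0.91 × 0.49 × 2.15 = 0.9587 m³/s
w_3 = (5.2 − 3.0)/2 = 1.1 m; q_3 = 0.95 × 0.46 × 1.1 = 0.4807 m³/s
w_4 = (7.9 − 4.3)/2 = 1.8 m; q_4 = 0.86 × 0.42 × 1.8 = 0.6502 m³/s
w_5 = (9.1 − 5.2)/2 = 1.95 m; q_5 = 0.76 × 0.32 × 1.95 = 0.4742 m³/s
w_6 = (10.2 − 7.9)/2 = 1.15 m; q_6 = 0.73 × 0.24 × 1.15 = 0.2015 m³/s
Stations 1, 7 contribute zero (depth or velocity is 0).
Q = Σ qᵢ = 2.765 m³/s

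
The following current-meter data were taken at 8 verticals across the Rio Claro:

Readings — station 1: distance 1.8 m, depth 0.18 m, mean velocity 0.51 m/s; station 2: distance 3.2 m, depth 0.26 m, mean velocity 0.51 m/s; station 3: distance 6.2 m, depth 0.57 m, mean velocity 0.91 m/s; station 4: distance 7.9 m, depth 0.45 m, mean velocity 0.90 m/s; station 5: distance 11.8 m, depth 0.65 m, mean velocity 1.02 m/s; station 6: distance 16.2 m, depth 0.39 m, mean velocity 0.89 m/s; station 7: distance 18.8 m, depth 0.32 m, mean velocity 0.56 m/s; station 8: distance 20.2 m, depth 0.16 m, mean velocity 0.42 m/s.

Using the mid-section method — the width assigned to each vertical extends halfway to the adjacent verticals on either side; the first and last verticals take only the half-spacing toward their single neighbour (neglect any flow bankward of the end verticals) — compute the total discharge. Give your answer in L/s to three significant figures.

w_1 = (3.2 − 1.8)/2 = 0.7 m; q_1 = 0.51 × 0.18 × 0.7 = 0.06426 m³/s
w_2 = (6.2 − 1.8)/2 = 2.2 m; q_2 = 0.51 × 0.26 × 2.2 = 0.2917 m³/s
w_3 = (7.9 − 3.2)/2 = 2.35 m; q_3 = 0.91 × 0.57 × 2.35 = 1.219 m³/s
w_4 = (11.8 − 6.2)/2 = 2.8 m; q_4 = 0.90 × 0.45 × 2.8 = 1.134 m³/s
w_5 = (16.2 − 7.9)/2 = 4.15 m; q_5 = 1.02 × 0.65 × 4.15 = 2.751 m³/s
w_6 = (18.8 − 11.8)/2 = 3.5 m; q_6 = 0.89 × 0.39 × 3.5 = 1.215 m³/s
w_7 = (20.2 − 16.2)/2 = 2 m; q_7 = 0.56 × 0.32 × 2 = 0.3584 m³/s
w_8 = (20.2 − 18.8)/2 = 0.7 m; q_8 = 0.42 × 0.16 × 0.7 = 0.04704 m³/s
Q = Σ qᵢ = 7.081 m³/s
= 7.081 × 1000 = 7081 L/s

7080 L/s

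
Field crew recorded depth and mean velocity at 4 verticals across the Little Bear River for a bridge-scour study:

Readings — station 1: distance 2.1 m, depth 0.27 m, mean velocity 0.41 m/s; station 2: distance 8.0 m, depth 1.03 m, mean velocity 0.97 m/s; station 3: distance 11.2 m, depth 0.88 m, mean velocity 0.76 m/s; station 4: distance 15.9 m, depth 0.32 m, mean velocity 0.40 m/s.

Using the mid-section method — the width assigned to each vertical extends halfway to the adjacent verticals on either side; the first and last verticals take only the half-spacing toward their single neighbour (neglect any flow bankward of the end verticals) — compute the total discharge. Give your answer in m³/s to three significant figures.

7.82 m³/s

w_1 = (8.0 − 2.1)/2 = 2.95 m; q_1 = 0.41 × 0.27 × 2.95 = 0.3266 m³/s
w_2 = (11.2 − 2.1)/2 = 4.55 m; q_2 = 0.97 × 1.03 × 4.55 = 4.546 m³/s
w_3 = (15.9 − 8.0)/2 = 3.95 m; q_3 = 0.76 × 0.88 × 3.95 = 2.642 m³/s
w_4 = (15.9 − 11.2)/2 = 2.35 m; q_4 = 0.40 × 0.32 × 2.35 = 0.3008 m³/s
Q = Σ qᵢ = 7.815 m³/s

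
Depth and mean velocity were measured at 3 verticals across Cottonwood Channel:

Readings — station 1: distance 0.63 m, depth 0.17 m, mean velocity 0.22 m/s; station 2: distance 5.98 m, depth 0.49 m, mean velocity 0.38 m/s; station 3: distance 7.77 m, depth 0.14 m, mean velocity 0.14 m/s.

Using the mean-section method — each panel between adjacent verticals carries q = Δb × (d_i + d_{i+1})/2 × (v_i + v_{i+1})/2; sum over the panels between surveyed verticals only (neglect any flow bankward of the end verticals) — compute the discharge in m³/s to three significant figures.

0.676 m³/s

Panel 1-2: Δb = 5.35 m, d̄ = (0.17+0.49)/2 = 0.33, v̄ = (0.22+0.38)/2 = 0.3 → q = 5.35×0.33×0.3 = 0.5297 m³/s
Panel 2-3: Δb = 1.79 m, d̄ = (0.49+0.14)/2 = 0.315, v̄ = (0.38+0.14)/2 = 0.26 → q = 1.79×0.315×0.26 = 0.1466 m³/s
Q = Σ q = 0.6763 m³/s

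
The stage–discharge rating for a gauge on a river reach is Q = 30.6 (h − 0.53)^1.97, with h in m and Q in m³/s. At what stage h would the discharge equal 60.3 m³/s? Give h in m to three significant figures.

h − h₀ = (Q/C)^(1/b) = (60.3/30.6)^(1/1.97) = 1.411 m
h = 0.53 + 1.411 = 1.941 m

1.94 m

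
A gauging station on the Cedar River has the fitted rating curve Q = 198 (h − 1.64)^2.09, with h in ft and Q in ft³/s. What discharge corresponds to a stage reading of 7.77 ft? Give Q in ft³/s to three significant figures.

8760 ft³/s

Q = 198 × (7.77 − 1.64)^2.09 = 198 × 6.13^2.09 = 8759 ft³/s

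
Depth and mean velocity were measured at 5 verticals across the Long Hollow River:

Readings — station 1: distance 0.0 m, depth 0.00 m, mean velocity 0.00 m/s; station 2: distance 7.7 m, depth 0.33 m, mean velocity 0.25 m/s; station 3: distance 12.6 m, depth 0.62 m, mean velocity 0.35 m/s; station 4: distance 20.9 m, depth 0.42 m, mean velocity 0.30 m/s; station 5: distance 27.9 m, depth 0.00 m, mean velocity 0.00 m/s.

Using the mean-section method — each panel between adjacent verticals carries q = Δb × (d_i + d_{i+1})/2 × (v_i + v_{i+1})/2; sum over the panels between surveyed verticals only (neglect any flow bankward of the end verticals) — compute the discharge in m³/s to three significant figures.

Panel 1-2: Δb = 7.7 m, d̄ = (0.00+0.33)/2 = 0.165, v̄ = (0.00+0.25)/2 = 0.125 → q = 7.7×0.165×0.125 = 0.1588 m³/s
Panel 2-3: Δb = 4.9 m, d̄ = (0.33+0.62)/2 = 0.475, v̄ = (0.25+0.35)/2 = 0.3 → q = 4.9×0.475×0.3 = 0.6983 m³/s
Panel 3-4: Δb = 8.3 m, d̄ = (0.62+0.42)/2 = 0.52, v̄ = (0.35+0.30)/2 = 0.325 → q = 8.3×0.52×0.325 = 1.403 m³/s
Panel 4-5: Δb = 7 m, d̄ = (0.42+0.00)/2 = 0.21, v̄ = (0.30+0.00)/2 = 0.15 → q = 7×0.21×0.15 = 0.2205 m³/s
Q = Σ q = 2.480 m³/s

2.48 m³/s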